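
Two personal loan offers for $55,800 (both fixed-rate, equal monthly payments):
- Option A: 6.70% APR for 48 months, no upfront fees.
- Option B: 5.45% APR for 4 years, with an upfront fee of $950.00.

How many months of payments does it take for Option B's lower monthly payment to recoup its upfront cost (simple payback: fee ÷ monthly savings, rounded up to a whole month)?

30 months

Option A: monthly rate = 6.7%/12 = 0.0055833; payment = 55,800 × 0.0055833 / (1 − (1+0.0055833)^−48) = $1,328.45.
Option B: at 5.45% the monthly rate is 0.0045417, so the payment is 55,800 × 0.0045417 / (1 − 1.0045417^−48) = $1,296.44.
Monthly savings = $1,328.45 − $1,296.44 = $32.01.
Break-even = $950.00 / $32.01 = 29.68 → 30 months.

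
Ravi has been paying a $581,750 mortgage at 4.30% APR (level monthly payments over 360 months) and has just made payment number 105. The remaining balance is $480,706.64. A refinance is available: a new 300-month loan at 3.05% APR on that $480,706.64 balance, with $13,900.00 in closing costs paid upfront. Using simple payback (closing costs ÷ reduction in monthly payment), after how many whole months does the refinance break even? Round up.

Current payment = 581,750 × 4.3%/12 / (1 − (1+0.0035833)^−360) = $2,878.91.
Refinanced payment = 480,706.64 × 0.0025417 / (1 − (1+0.0025417)^−300) = $2,292.09.
Monthly savings = $2,878.91 − $2,292.09 = $586.82.
Break-even = $13,900.00 / $586.82 = 23.69 → 24 months.

24 months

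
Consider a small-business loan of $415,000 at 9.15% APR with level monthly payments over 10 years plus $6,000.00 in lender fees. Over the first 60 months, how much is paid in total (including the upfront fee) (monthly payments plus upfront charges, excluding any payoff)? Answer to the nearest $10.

Monthly rate = 9.15%/12 = 0.0076250; payment = 415,000 × 0.0076250 / (1 − (1+0.0076250)^−120) = $5,290.79.
Total outlay = 60 × $5,290.79 + $6,000.00 = $323,447.40.

$323,450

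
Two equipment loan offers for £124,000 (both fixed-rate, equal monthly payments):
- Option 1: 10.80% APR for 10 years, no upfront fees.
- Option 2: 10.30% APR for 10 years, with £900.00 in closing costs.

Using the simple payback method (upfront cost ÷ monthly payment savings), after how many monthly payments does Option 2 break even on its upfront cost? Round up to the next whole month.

Option 1: monthly rate = 10.8%/12 = 0.0090000; payment = 124,000 × 0.0090000 / (1 − (1+0.0090000)^−120) = £1,694.09.
Option 2: at 10.30% the monthly rate is 0.0085833, so the payment is 124,000 × 0.0085833 / (1 − 1.0085833^−120) = £1,659.34.
Monthly savings = £1,694.09 − £1,659.34 = £34.75.
Break-even = £900.00 / £34.75 = 25.90 → 26 months.

26 months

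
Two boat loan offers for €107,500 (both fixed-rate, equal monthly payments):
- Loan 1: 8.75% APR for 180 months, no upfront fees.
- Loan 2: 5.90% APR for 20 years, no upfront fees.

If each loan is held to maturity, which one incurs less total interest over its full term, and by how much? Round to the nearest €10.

Loan 1: at 8.75% the monthly rate is 0.0072917, so the payment is 107,500 × 0.0072917 / (1 − 1.0072917^−180) = €1,074.41.
Total interest on Loan 1 = 180 × €1,074.41 − €107,500 = €85,893.80.
Loan 2: monthly rate = 5.9%/12 = 0.0049167; payment = 107,500 × 0.0049167 / (1 − (1+0.0049167)^−240) = €763.97.
Total interest on Loan 2 = 240 × €763.97 − €107,500 = €75,852.80.
Loan 2 is lower by €10,041.00.

Loan 2 by €10,040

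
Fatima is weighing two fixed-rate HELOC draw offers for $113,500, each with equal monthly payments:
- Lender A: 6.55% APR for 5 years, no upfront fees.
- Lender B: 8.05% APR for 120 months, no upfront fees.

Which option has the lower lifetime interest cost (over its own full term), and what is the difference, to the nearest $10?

Lender A by $32,200

Lender A: monthly rate = 6.55%/12 = 0.0054583; payment = 113,500 × 0.0054583 / (1 − (1+0.0054583)^−60) = $2,223.42.
Total interest on Lender A = 60 × $2,223.42 − $113,500 = $19,905.20.
Lender B: monthly rate = 8.05%/12 = 0.0067083; payment = 113,500 × 0.0067083 / (1 − (1+0.0067083)^−120) = $1,380.07.
Total interest on Lender B = 120 × $1,380.07 − $113,500 = $52,108.40.
Lender A is lower by $32,203.20.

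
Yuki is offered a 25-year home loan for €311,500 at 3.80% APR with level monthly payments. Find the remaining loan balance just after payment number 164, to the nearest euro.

€177,685

With monthly rate i = 3.8%/12 = 0.0031667, the balance after k of n payments is P · [(1+i)^n − (1+i)^k] / [(1+i)^n − 1].
(1+0.0031667)^300 = 2.58183142 and (1+0.0031667)^164 = 1.67952798, so the balance is 311,500 × (2.58183142 − 1.67952798) / (2.58183142 − 1) = €177,684.88.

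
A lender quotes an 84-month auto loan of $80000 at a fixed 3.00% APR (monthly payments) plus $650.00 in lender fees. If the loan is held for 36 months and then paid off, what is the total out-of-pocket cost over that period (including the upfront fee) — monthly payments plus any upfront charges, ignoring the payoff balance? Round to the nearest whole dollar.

$38,704

At 3.00% the monthly rate is 0.0025000, so the payment is 80,000 × 0.0025000 / (1 − 1.0025000^−84) = $1,057.06.
Total outlay = 36 × $1,057.06 + $650.00 = $38,704.16.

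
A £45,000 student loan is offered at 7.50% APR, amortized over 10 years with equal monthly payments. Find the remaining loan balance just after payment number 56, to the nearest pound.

£28,105

With monthly rate i = 7.5%/12 = 0.0062500, the balance after k of n payments is P · [(1+i)^n − (1+i)^k] / [(1+i)^n − 1].
(1+0.0062500)^120 = 2.11206464 and (1+0.0062500)^56 = 1.41752272, so the balance is 45,000 × (2.11206464 − 1.41752272) / (2.11206464 − 1) = £28,104.83.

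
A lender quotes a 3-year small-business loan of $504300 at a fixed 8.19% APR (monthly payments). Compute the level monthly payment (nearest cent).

$15,847.17

At 8.19% the monthly rate is 0.0068250, so the payment is 504,300 × 0.0068250 / (1 − 1.0068250^−36) = $15,847.17.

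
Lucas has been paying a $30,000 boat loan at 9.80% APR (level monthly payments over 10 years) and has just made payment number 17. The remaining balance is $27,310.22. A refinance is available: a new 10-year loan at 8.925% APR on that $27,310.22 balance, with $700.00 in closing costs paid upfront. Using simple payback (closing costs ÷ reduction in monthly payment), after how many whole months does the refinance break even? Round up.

15 months

Current payment = 30,000 × 9.8%/12 / (1 − (1+0.0081667)^−120) = $393.14.
Refinanced payment = 27,310.22 × 0.0074375 / (1 − (1+0.0074375)^−120) = $344.85.
Monthly savings = $393.14 − $344.85 = $48.29.
Break-even = $700.00 / $48.29 = 14.50 → 15 months.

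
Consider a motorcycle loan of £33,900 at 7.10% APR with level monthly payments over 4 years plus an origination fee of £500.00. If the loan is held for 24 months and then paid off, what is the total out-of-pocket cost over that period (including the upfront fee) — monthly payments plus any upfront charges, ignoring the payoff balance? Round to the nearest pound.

Monthly rate = 7.1%/12 = 0.0059167; payment = 33,900 × 0.0059167 / (1 − (1+0.0059167)^−48) = £813.35.
Total outlay = 24 × £813.35 + £500.00 = £20,020.40.

£20,020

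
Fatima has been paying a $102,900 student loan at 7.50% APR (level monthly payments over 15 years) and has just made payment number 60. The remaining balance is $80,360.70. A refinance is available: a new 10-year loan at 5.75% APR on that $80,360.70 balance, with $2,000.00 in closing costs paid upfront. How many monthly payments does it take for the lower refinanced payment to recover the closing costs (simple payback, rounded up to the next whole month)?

28 months

Current payment = 102,900 × 7.5%/12 / (1 − (1+0.0062500)^−180) = $953.90.
Refinanced payment = 80,360.70 × 0.0047917 / (1 − (1+0.0047917)^−120) = $882.11.
Monthly savings = $953.90 − $882.11 = $71.79.
Break-even = $2,000.00 / $71.79 = 27.86 → 28 months.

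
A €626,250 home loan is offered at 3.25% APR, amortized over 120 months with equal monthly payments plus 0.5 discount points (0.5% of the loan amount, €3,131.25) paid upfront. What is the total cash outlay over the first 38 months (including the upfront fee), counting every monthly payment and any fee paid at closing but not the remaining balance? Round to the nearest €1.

Monthly rate = 3.25%/12 = 0.0027083; payment = 626,250 × 0.0027083 / (1 − (1+0.0027083)^−120) = €6,119.65.
Total outlay = 38 × €6,119.65 + €3,131.25 = €235,677.95.

€235,678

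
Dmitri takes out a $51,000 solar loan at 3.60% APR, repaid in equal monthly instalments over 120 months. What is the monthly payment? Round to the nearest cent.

$506.71

Monthly rate = 3.6%/12 = 0.0030000; payment = 51,000 × 0.0030000 / (1 − (1+0.0030000)^−120) = $506.71.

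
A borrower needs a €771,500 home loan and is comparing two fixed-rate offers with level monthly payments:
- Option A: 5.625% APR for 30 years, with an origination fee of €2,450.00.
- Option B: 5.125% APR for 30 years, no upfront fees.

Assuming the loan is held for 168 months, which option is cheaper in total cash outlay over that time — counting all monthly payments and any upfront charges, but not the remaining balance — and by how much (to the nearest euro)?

Option B by €42,849

Option A: at 5.625% the monthly rate is 0.0046875, so the payment is 771,500 × 0.0046875 / (1 − 1.0046875^−360) = €4,441.19.
Option B: monthly rate = 5.125%/12 = 0.0042708; payment = 771,500 × 0.0042708 / (1 − (1+0.0042708)^−360) = €4,200.72.
Over 168 months: Option A costs 168 × €4,441.19 + €2,450.00 = €748,569.92; Option B costs 168 × €4,200.72 = €705,720.96.
Option B is cheaper by €748,569.92 − €705,720.96 = €42,848.96.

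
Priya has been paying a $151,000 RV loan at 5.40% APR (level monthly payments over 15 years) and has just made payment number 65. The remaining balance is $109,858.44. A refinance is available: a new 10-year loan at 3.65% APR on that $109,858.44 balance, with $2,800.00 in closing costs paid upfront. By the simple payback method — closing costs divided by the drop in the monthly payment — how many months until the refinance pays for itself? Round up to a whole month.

22 months

Current payment = 151,000 × 5.4%/12 / (1 − (1+0.0045000)^−180) = $1,225.80.
Refinanced payment = 109,858.44 × 0.0030417 / (1 − (1+0.0030417)^−120) = $1,094.08.
Monthly savings = $1,225.80 − $1,094.08 = $131.72.
Break-even = $2,800.00 / $131.72 = 21.26 → 22 months.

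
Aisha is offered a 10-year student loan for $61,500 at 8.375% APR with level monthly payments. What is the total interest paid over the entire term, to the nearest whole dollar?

At 8.375% the monthly rate is 0.0069792, so the payment is 61,500 × 0.0069792 / (1 − 1.0069792^−120) = $758.41.
Total paid = 120 × $758.41 = $91,009.20; interest = $91,009.20 − $61,500 = $29,509.20.

$29,509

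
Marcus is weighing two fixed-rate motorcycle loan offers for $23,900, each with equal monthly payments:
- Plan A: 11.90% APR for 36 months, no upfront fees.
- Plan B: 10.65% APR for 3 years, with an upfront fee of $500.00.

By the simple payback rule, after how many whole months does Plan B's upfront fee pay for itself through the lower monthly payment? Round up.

36 months

Plan A: monthly rate = 11.9%/12 = 0.0099167; payment = 23,900 × 0.0099167 / (1 − (1+0.0099167)^−36) = $792.68.
Plan B: at 10.65% the monthly rate is 0.0088750, so the payment is 23,900 × 0.0088750 / (1 − 1.0088750^−36) = $778.50.
Monthly savings = $792.68 − $778.50 = $14.18.
Break-even = $500.00 / $14.18 = 35.26 → 36 months.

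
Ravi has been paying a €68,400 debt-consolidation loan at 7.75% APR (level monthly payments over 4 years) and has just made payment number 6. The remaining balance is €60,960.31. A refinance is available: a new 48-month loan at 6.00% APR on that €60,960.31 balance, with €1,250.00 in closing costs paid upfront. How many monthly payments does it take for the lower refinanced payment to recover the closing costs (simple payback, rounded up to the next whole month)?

Current payment = 68,400 × 7.75%/12 / (1 − (1+0.0064583)^−48) = €1,661.83.
Refinanced payment = 60,960.31 × 0.0050000 / (1 − (1+0.0050000)^−48) = €1,431.65.
Monthly savings = €1,661.83 − €1,431.65 = €230.18.
Break-even = €1,250.00 / €230.18 = 5.43 → 6 months.

6 months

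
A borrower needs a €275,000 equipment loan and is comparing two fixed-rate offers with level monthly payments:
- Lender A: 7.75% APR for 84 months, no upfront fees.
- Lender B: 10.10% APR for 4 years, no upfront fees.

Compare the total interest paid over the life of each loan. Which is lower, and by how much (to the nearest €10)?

Lender B by €21,750

Lender A: at 7.75% the monthly rate is 0.0064583, so the payment is 275,000 × 0.0064583 / (1 − 1.0064583^−84) = €4,252.04.
Total interest on Lender A = 84 × €4,252.04 − €275,000 = €82,171.36.
Lender B: at 10.10% the monthly rate is 0.0084167, so the payment is 275,000 × 0.0084167 / (1 − 1.0084167^−48) = €6,987.92.
Total interest on Lender B = 48 × €6,987.92 − €275,000 = €60,420.16.
Lender B is lower by €21,751.20.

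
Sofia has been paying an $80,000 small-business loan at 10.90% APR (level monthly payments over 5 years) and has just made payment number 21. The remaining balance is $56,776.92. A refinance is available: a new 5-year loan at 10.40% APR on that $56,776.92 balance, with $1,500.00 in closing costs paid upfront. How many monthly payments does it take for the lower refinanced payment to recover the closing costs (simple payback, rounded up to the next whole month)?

3 months

Current payment = 80,000 × 10.9%/12 / (1 − (1+0.0090833)^−60) = $1,735.41.
Refinanced payment = 56,776.92 × 0.0086667 / (1 − (1+0.0086667)^−60) = $1,217.55.
Monthly savings = $1,735.41 − $1,217.55 = $517.86.
Break-even = $1,500.00 / $517.86 = 2.90 → 3 months.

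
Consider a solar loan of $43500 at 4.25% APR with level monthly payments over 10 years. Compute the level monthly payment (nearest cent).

At 4.25% the monthly rate is 0.0035417, so the payment is 43,500 × 0.0035417 / (1 − 1.0035417^−120) = $445.60.

$445.60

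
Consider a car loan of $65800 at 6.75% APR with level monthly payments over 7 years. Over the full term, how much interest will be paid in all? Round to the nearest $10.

$16,950

At 6.75% the monthly rate is 0.0056250, so the payment is 65,800 × 0.0056250 / (1 − 1.0056250^−84) = $985.08.
Total paid = 84 × $985.08 = $82,746.72; interest = $82,746.72 − $65,800 = $16,946.72.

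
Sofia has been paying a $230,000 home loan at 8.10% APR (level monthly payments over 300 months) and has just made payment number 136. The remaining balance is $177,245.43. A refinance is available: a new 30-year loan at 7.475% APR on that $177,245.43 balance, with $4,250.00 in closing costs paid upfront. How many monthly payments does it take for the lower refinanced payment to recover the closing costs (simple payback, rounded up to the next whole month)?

Current payment = 230,000 × 8.1%/12 / (1 − (1+0.0067500)^−300) = $1,790.44.
Refinanced payment = 177,245.43 × 0.0062292 / (1 − (1+0.0062292)^−360) = $1,236.29.
Monthly savings = $1,790.44 − $1,236.29 = $554.15.
Break-even = $4,250.00 / $554.15 = 7.67 → 8 months.

8 months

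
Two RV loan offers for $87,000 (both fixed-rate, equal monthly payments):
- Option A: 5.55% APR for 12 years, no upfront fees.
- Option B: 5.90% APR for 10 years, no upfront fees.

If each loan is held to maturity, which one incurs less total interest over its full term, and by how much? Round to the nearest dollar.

Option B by $3,975

Option A: monthly rate = 5.55%/12 = 0.0046250; payment = 87,000 × 0.0046250 / (1 − (1+0.0046250)^−144) = $828.87.
Total interest on Option A = 144 × $828.87 − $87,000 = $32,357.28.
Option B: at 5.90% the monthly rate is 0.0049167, so the payment is 87,000 × 0.0049167 / (1 − 1.0049167^−120) = $961.52.
Total interest on Option B = 120 × $961.52 − $87,000 = $28,382.40.
Option B is lower by $3,974.88.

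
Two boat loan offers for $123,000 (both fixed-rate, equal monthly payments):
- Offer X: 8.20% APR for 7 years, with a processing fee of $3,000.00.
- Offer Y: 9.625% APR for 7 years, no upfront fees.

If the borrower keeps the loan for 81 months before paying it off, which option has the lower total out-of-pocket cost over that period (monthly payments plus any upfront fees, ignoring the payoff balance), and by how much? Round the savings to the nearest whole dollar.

Offer X: monthly rate = 8.2%/12 = 0.0068333; payment = 123,000 × 0.0068333 / (1 − (1+0.0068333)^−84) = $1,929.38.
Offer Y: at 9.625% the monthly rate is 0.0080208, so the payment is 123,000 × 0.0080208 / (1 − 1.0080208^−84) = $2,018.19.
Over 81 months: Offer X costs 81 × $1,929.38 + $3,000.00 = $159,279.78; Offer Y costs 81 × $2,018.19 = $163,473.39.
Offer X is cheaper by $163,473.39 − $159,279.78 = $4,193.61.

Offer X by $4,194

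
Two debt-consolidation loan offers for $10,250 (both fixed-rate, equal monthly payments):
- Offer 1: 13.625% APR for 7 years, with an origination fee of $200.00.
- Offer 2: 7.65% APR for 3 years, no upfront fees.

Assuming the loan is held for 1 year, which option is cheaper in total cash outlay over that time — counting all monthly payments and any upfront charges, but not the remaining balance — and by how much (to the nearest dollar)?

Offer 1: monthly rate = 13.625%/12 = 0.0113542; payment = 10,250 × 0.0113542 / (1 − (1+0.0113542)^−84) = $189.97.
Offer 2: at 7.65% the monthly rate is 0.0063750, so the payment is 10,250 × 0.0063750 / (1 − 1.0063750^−36) = $319.55.
Over 12 months: Offer 1 costs 12 × $189.97 + $200.00 = $2,479.64; Offer 2 costs 12 × $319.55 = $3,834.60.
Offer 1 is cheaper by $3,834.60 − $2,479.64 = $1,354.96.

Offer 1 by $1,355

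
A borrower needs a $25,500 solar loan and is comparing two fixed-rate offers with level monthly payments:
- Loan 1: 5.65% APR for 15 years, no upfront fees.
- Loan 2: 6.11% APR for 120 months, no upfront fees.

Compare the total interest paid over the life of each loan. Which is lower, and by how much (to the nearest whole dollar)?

Loan 1: at 5.65% the monthly rate is 0.0047083, so the payment is 25,500 × 0.0047083 / (1 − 1.0047083^−180) = $210.39.
Total interest on Loan 1 = 180 × $210.39 − $25,500 = $12,370.20.
Loan 2: at 6.11% the monthly rate is 0.0050917, so the payment is 25,500 × 0.0050917 / (1 − 1.0050917^−120) = $284.51.
Total interest on Loan 2 = 120 × $284.51 − $25,500 = $8,641.20.
Loan 2 is lower by $3,729.00.

Loan 2 by $3,729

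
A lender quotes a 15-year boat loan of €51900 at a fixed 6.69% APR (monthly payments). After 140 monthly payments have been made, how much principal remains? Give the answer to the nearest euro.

€16,364

With monthly rate i = 6.69%/12 = 0.0055750, the balance after k of n payments is P · [(1+i)^n − (1+i)^k] / [(1+i)^n − 1].
(1+0.0055750)^180 = 2.72022092 and (1+0.0055750)^140 = 2.17783749, so the balance is 51,900 × (2.72022092 − 2.17783749) / (2.72022092 − 1) = €16,364.00.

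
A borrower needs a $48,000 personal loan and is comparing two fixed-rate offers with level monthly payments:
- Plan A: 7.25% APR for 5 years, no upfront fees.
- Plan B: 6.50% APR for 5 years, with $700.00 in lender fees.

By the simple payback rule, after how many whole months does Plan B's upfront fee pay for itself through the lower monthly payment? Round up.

Plan A: at 7.25% the monthly rate is 0.0060417, so the payment is 48,000 × 0.0060417 / (1 − 1.0060417^−60) = $956.13.
Plan B: monthly rate = 6.5%/12 = 0.0054167; payment = 48,000 × 0.0054167 / (1 − (1+0.0054167)^−60) = $939.18.
Monthly savings = $956.13 − $939.18 = $16.95.
Break-even = $700.00 / $16.95 = 41.30 → 42 months.

42 months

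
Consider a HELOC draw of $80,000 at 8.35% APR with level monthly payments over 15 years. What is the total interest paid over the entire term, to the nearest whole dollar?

$60,539

At 8.35% the monthly rate is 0.0069583, so the payment is 80,000 × 0.0069583 / (1 − 1.0069583^−180) = $780.77.
Total paid = 180 × $780.77 = $140,538.60; interest = $140,538.60 − $80,000 = $60,538.60.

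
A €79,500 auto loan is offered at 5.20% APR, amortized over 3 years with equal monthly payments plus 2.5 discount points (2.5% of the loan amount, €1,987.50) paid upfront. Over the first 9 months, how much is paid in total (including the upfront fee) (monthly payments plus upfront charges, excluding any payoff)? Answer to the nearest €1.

Monthly rate = 5.2%/12 = 0.0043333; payment = 79,500 × 0.0043333 / (1 − (1+0.0043333)^−36) = €2,389.83.
Total outlay = 9 × €2,389.83 + €1,987.50 = €23,495.97.

€23,496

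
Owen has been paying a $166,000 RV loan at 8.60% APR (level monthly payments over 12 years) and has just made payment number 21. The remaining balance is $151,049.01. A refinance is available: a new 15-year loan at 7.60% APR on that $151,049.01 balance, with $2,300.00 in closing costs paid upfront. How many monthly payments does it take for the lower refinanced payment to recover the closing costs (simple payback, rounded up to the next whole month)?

Current payment = 166,000 × 8.6%/12 / (1 − (1+0.0071667)^−144) = $1,851.93.
Refinanced payment = 151,049.01 × 0.0063333 / (1 − (1+0.0063333)^−180) = $1,408.84.
Monthly savings = $1,851.93 − $1,408.84 = $443.09.
Break-even = $2,300.00 / $443.09 = 5.19 → 6 months.

6 months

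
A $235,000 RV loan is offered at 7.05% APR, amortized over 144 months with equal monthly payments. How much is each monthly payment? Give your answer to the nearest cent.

$2,422.96

Monthly rate = 7.05%/12 = 0.0058750; payment = 235,000 × 0.0058750 / (1 − (1+0.0058750)^−144) = $2,422.96.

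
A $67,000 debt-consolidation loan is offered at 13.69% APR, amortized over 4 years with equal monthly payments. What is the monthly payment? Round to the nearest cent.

At 13.69% the monthly rate is 0.0114083, so the payment is 67,000 × 0.0114083 / (1 − 1.0114083^−48) = $1,820.47.

$1,820.47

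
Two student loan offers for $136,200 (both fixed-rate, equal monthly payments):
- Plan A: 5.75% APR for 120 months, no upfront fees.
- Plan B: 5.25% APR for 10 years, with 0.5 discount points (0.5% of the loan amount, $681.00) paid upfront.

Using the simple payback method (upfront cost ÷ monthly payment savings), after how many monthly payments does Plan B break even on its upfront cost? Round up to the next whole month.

Plan A: at 5.75% the monthly rate is 0.0047917, so the payment is 136,200 × 0.0047917 / (1 − 1.0047917^−120) = $1,495.06.
Plan B: monthly rate = 5.25%/12 = 0.0043750; payment = 136,200 × 0.0043750 / (1 − (1+0.0043750)^−120) = $1,461.31.
Monthly savings = $1,495.06 − $1,461.31 = $33.75.
Break-even = $681.00 / $33.75 = 20.18 → 21 months.

21 months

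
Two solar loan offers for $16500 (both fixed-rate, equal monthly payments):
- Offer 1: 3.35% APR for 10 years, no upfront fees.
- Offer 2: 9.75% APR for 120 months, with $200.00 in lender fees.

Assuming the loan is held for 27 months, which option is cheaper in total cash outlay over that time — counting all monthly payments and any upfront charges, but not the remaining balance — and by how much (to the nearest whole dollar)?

Offer 1: at 3.35% the monthly rate is 0.0027917, so the payment is 16,500 × 0.0027917 / (1 − 1.0027917^−120) = $162.00.
Offer 2: monthly rate = 9.75%/12 = 0.0081250; payment = 16,500 × 0.0081250 / (1 − (1+0.0081250)^−120) = $215.77.
Over 27 months: Offer 1 costs 27 × $162.00 = $4,374.00; Offer 2 costs 27 × $215.77 + $200.00 = $6,025.79.
Offer 1 is cheaper by $6,025.79 − $4,374.00 = $1,651.79.

Offer 1 by $1,652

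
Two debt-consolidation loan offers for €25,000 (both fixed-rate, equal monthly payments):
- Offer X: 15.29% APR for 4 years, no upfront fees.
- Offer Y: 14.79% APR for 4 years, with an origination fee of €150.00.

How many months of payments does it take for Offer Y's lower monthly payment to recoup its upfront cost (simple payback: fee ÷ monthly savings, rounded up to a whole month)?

24 months

Offer X: at 15.29% the monthly rate is 0.0127417, so the payment is 25,000 × 0.0127417 / (1 − 1.0127417^−48) = €699.45.
Offer Y: monthly rate = 14.79%/12 = 0.0123250; payment = 25,000 × 0.0123250 / (1 − (1+0.0123250)^−48) = €693.11.
Monthly savings = €699.45 − €693.11 = €6.34.
Break-even = €150.00 / €6.34 = 23.66 → 24 months.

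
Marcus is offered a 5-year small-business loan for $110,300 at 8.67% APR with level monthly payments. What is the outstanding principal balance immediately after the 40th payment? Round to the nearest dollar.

$42,169

With monthly rate i = 8.67%/12 = 0.0072250, the balance after k of n payments is P · [(1+i)^n − (1+i)^k] / [(1+i)^n − 1].
(1+0.0072250)^60 = 1.54024498 and (1+0.0072250)^40 = 1.33370527, so the balance is 110,300 × (1.54024498 − 1.33370527) / (1.54024498 − 1) = $42,168.52.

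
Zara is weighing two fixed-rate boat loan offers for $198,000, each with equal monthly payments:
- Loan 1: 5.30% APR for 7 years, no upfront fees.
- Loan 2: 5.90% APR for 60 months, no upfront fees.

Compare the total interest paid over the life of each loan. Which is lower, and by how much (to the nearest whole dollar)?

Loan 1: at 5.30% the monthly rate is 0.0044167, so the payment is 198,000 × 0.0044167 / (1 − 1.0044167^−84) = $2,826.51.
Total interest on Loan 1 = 84 × $2,826.51 − $198,000 = $39,426.84.
Loan 2: at 5.90% the monthly rate is 0.0049167, so the payment is 198,000 × 0.0049167 / (1 − 1.0049167^−60) = $3,818.69.
Total interest on Loan 2 = 60 × $3,818.69 − $198,000 = $31,121.40.
Loan 2 is lower by $8,305.44.

Loan 2 by $8,305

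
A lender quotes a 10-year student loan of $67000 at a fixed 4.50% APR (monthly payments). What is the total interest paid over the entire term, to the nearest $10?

$16,330

At 4.50% the monthly rate is 0.0037500, so the payment is 67,000 × 0.0037500 / (1 − 1.0037500^−120) = $694.38.
Total paid = 120 × $694.38 = $83,325.60; interest = $83,325.60 − $67,000 = $16,325.60.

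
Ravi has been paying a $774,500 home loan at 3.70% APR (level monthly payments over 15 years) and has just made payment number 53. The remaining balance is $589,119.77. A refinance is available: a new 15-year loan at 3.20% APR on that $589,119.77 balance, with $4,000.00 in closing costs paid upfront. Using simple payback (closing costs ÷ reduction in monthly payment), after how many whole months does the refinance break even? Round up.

Current payment = 774,500 × 3.7%/12 / (1 − (1+0.0030833)^−180) = $5,613.15.
Refinanced payment = 589,119.77 × 0.0026667 / (1 − (1+0.0026667)^−180) = $4,125.26.
Monthly savings = $5,613.15 − $4,125.26 = $1,487.89.
Break-even = $4,000.00 / $1,487.89 = 2.69 → 3 months.

3 months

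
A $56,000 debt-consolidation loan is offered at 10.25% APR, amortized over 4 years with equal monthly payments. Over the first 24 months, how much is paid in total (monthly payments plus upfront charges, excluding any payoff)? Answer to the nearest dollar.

$34,249

Monthly rate = 10.25%/12 = 0.0085417; payment = 56,000 × 0.0085417 / (1 − (1+0.0085417)^−48) = $1,427.04.
Total outlay = 24 × $1,427.04 = $34,248.96.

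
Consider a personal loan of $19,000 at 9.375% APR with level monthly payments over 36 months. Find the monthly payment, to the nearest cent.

Monthly rate = 9.375%/12 = 0.0078125; payment = 19,000 × 0.0078125 / (1 − (1+0.0078125)^−36) = $607.52.

$607.52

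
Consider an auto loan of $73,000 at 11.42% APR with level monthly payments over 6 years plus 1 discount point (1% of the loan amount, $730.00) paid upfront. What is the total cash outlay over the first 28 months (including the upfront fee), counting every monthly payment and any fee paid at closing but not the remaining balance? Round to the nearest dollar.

Monthly rate = 11.42%/12 = 0.0095167; payment = 73,000 × 0.0095167 / (1 − (1+0.0095167)^−72) = $1,405.24.
Total outlay = 28 × $1,405.24 + $730.00 = $40,076.72.

$40,077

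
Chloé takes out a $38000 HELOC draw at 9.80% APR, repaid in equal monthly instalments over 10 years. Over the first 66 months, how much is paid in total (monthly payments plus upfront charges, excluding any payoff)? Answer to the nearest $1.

$32,866

At 9.80% the monthly rate is 0.0081667, so the payment is 38,000 × 0.0081667 / (1 − 1.0081667^−120) = $497.97.
Total outlay = 66 × $497.97 = $32,866.02.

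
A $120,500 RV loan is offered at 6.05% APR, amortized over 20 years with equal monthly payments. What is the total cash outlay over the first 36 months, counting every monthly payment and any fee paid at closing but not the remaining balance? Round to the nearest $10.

At 6.05% the monthly rate is 0.0050417, so the payment is 120,500 × 0.0050417 / (1 − 1.0050417^−240) = $866.78.
Total outlay = 36 × $866.78 = $31,204.08.

$31,200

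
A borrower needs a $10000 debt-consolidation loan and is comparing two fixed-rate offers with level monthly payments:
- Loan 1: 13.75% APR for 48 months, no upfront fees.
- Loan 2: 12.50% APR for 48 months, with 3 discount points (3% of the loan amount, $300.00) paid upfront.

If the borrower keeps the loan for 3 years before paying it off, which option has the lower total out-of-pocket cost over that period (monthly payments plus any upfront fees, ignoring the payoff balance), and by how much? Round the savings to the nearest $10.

Loan 1: at 13.75% the monthly rate is 0.0114583, so the payment is 10,000 × 0.0114583 / (1 − 1.0114583^−48) = $272.01.
Loan 2: monthly rate = 12.5%/12 = 0.0104167; payment = 10,000 × 0.0104167 / (1 − (1+0.0104167)^−48) = $265.80.
Over 36 months: Loan 1 costs 36 × $272.01 = $9,792.36; Loan 2 costs 36 × $265.80 + $300.00 = $9,868.80.
Loan 1 is cheaper by $9,868.80 − $9,792.36 = $76.44.

Loan 1 by $80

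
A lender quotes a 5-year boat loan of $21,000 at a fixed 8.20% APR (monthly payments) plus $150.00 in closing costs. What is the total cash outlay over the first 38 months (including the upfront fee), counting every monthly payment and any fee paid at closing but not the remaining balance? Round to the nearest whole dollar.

Monthly rate = 8.2%/12 = 0.0068333; payment = 21,000 × 0.0068333 / (1 − (1+0.0068333)^−60) = $427.82.
Total outlay = 38 × $427.82 + $150.00 = $16,407.16.

$16,407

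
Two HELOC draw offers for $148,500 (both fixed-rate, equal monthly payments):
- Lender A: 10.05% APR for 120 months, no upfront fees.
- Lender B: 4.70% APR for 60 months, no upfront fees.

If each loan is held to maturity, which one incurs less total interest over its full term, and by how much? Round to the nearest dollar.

Lender A: at 10.05% the monthly rate is 0.0083750, so the payment is 148,500 × 0.0083750 / (1 − 1.0083750^−120) = $1,966.55.
Total interest on Lender A = 120 × $1,966.55 − $148,500 = $87,486.00.
Lender B: at 4.70% the monthly rate is 0.0039167, so the payment is 148,500 × 0.0039167 / (1 − 1.0039167^−60) = $2,782.01.
Total interest on Lender B = 60 × $2,782.01 − $148,500 = $18,420.60.
Lender B is lower by $69,065.40.

Lender B by $69,065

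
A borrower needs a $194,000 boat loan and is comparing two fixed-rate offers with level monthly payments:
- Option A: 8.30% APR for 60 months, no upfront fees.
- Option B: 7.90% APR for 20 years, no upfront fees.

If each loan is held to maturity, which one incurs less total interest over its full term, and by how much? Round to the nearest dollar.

Option A: at 8.30% the monthly rate is 0.0069167, so the payment is 194,000 × 0.0069167 / (1 − 1.0069167^−60) = $3,961.53.
Total interest on Option A = 60 × $3,961.53 − $194,000 = $43,691.80.
Option B: monthly rate = 7.9%/12 = 0.0065833; payment = 194,000 × 0.0065833 / (1 − (1+0.0065833)^−240) = $1,610.64.
Total interest on Option B = 240 × $1,610.64 − $194,000 = $192,553.60.
Option A is lower by $148,861.80.

Option A by $148,862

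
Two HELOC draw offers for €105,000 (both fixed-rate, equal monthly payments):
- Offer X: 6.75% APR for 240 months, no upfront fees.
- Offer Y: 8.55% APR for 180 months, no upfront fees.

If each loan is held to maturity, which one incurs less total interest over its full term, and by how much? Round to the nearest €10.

Offer X: at 6.75% the monthly rate is 0.0056250, so the payment is 105,000 × 0.0056250 / (1 − 1.0056250^−240) = €798.38.
Total interest on Offer X = 240 × €798.38 − €105,000 = €86,611.20.
Offer Y: at 8.55% the monthly rate is 0.0071250, so the payment is 105,000 × 0.0071250 / (1 − 1.0071250^−180) = €1,037.06.
Total interest on Offer Y = 180 × €1,037.06 − €105,000 = €81,670.80.
Offer Y is lower by €4,940.40.

Offer Y by €4,940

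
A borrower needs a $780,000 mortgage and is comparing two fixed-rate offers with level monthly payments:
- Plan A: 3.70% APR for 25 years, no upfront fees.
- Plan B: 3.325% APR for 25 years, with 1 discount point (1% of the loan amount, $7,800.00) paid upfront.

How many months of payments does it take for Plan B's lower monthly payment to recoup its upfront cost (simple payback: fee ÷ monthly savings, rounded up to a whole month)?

Plan A: monthly rate = 3.7%/12 = 0.0030833; payment = 780,000 × 0.0030833 / (1 − (1+0.0030833)^−300) = $3,989.03.
Plan B: at 3.325% the monthly rate is 0.0027708, so the payment is 780,000 × 0.0027708 / (1 − 1.0027708^−300) = $3,832.04.
Monthly savings = $3,989.03 − $3,832.04 = $156.99.
Break-even = $7,800.00 / $156.99 = 49.68 → 50 months.

50 months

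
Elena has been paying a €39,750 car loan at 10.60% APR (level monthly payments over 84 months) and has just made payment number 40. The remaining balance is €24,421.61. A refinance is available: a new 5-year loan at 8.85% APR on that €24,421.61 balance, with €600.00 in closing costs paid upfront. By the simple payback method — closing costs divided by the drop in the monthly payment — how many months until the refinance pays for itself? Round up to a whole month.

Current payment = 39,750 × 10.6%/12 / (1 − (1+0.0088333)^−84) = €672.29.
Refinanced payment = 24,421.61 × 0.0073750 / (1 − (1+0.0073750)^−60) = €505.18.
Monthly savings = €672.29 − €505.18 = €167.11.
Break-even = €600.00 / €167.11 = 3.59 → 4 months.

4 months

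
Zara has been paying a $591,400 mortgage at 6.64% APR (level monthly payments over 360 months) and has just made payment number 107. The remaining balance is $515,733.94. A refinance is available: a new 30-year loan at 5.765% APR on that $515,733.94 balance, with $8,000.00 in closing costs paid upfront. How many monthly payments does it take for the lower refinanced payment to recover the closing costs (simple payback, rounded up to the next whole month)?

11 months

Current payment = 591,400 × 6.64%/12 / (1 − (1+0.0055333)^−360) = $3,792.67.
Refinanced payment = 515,733.94 × 0.0048042 / (1 − (1+0.0048042)^−360) = $3,014.60.
Monthly savings = $3,792.67 − $3,014.60 = $778.07.
Break-even = $8,000.00 / $778.07 = 10.28 → 11 months.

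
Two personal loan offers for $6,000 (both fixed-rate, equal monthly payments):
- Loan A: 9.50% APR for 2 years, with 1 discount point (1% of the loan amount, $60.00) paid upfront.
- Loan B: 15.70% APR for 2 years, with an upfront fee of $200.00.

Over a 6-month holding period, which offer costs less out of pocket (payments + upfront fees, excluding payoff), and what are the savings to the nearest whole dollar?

Loan A: at 9.50% the monthly rate is 0.0079167, so the payment is 6,000 × 0.0079167 / (1 − 1.0079167^−24) = $275.49.
Loan B: monthly rate = 15.7%/12 = 0.0130833; payment = 6,000 × 0.0130833 / (1 − (1+0.0130833)^−24) = $292.92.
Over 6 months: Loan A costs 6 × $275.49 + $60.00 = $1,712.94; Loan B costs 6 × $292.92 + $200.00 = $1,957.52.
Loan A is cheaper by $1,957.52 − $1,712.94 = $244.58.

Loan A by $245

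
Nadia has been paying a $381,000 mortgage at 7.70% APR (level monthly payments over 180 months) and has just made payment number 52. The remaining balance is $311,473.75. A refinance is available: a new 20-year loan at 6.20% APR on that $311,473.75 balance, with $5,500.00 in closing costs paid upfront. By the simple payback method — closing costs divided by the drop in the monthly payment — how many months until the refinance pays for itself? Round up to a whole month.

5 months

Current payment = 381,000 × 7.7%/12 / (1 − (1+0.0064167)^−180) = $3,575.36.
Refinanced payment = 311,473.75 × 0.0051667 / (1 − (1+0.0051667)^−240) = $2,267.58.
Monthly savings = $3,575.36 − $2,267.58 = $1,307.78.
Break-even = $5,500.00 / $1,307.78 = 4.21 → 5 months.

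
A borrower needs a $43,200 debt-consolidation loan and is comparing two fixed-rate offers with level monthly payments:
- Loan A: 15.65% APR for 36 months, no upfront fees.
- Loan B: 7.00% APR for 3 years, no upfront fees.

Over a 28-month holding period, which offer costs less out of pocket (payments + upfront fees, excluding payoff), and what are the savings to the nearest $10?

Loan A: at 15.65% the monthly rate is 0.0130417, so the payment is 43,200 × 0.0130417 / (1 − 1.0130417^−36) = $1,511.33.
Loan B: monthly rate = 7%/12 = 0.0058333; payment = 43,200 × 0.0058333 / (1 − (1+0.0058333)^−36) = $1,333.89.
Over 28 months: Loan A costs 28 × $1,511.33 = $42,317.24; Loan B costs 28 × $1,333.89 = $37,348.92.
Loan B is cheaper by $42,317.24 − $37,348.92 = $4,968.32.

Loan B by $4,970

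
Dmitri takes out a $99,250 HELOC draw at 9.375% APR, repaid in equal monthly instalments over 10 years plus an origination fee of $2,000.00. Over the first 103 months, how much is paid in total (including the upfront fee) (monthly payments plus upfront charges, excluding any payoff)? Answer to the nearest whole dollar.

$133,581

At 9.375% the monthly rate is 0.0078125, so the payment is 99,250 × 0.0078125 / (1 − 1.0078125^−120) = $1,277.49.
Total outlay = 103 × $1,277.49 + $2,000.00 = $133,581.47.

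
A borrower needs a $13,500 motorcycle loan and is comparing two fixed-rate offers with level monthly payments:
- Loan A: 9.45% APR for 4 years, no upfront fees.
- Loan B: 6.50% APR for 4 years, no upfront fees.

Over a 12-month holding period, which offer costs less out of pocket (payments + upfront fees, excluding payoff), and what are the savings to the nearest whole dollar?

Loan B by $224

Loan A: at 9.45% the monthly rate is 0.0078750, so the payment is 13,500 × 0.0078750 / (1 − 1.0078750^−48) = $338.84.
Loan B: monthly rate = 6.5%/12 = 0.0054167; payment = 13,500 × 0.0054167 / (1 − (1+0.0054167)^−48) = $320.15.
Over 12 months: Loan A costs 12 × $338.84 = $4,066.08; Loan B costs 12 × $320.15 = $3,841.80.
Loan B is cheaper by $4,066.08 − $3,841.80 = $224.28.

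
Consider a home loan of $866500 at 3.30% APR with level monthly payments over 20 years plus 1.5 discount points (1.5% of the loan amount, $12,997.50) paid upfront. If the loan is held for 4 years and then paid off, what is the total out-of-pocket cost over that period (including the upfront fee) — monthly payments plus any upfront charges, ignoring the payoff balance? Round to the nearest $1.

$249,962

Monthly rate = 3.3%/12 = 0.0027500; payment = 866,500 × 0.0027500 / (1 − (1+0.0027500)^−240) = $4,936.76.
Total outlay = 48 × $4,936.76 + $12,997.50 = $249,961.98.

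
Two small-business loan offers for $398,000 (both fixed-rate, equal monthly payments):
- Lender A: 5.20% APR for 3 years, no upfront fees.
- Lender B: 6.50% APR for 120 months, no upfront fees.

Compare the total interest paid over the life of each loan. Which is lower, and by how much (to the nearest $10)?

Lender A: monthly rate = 5.2%/12 = 0.0043333; payment = 398,000 × 0.0043333 / (1 − (1+0.0043333)^−36) = $11,964.19.
Total interest on Lender A = 36 × $11,964.19 − $398,000 = $32,710.84.
Lender B: monthly rate = 6.5%/12 = 0.0054167; payment = 398,000 × 0.0054167 / (1 − (1+0.0054167)^−120) = $4,519.21.
Total interest on Lender B = 120 × $4,519.21 − $398,000 = $144,305.20.
Lender A is lower by $111,594.36.

Lender A by $111,590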